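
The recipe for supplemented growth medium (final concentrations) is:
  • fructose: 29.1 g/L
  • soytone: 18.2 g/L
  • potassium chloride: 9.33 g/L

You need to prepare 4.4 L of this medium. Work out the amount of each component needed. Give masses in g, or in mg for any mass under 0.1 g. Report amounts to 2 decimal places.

fructose 128.04 g; soytone 80.08 g; potassium chloride 41.05 g

Working volume: 4.4 L.
fructose: 29.1 g/L × 4.4 L = 128.04 g
soytone: 18.2 g/L × 4.4 L = 80.08 g
potassium chloride: 9.33 g/L × 4.4 L = 41.05 g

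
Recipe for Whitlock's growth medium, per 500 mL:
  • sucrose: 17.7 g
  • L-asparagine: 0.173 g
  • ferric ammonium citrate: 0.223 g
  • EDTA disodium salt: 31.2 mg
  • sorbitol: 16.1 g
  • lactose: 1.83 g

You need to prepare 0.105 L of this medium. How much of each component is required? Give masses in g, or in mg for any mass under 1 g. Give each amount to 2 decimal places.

sucrose 3.72 g; L-asparagine 36.33 mg; ferric ammonium citrate 46.83 mg; EDTA disodium salt 6.55 mg; sorbitol 3.38 g; lactose 384.30 mg

Ratio of target to recipe volume: 105 / 500 = 0.21.
sucrose: 17.7 g × (105 mL / 500 mL) = 3.72 g
L-asparagine: 0.173 g × (105 mL / 500 mL) = 0.03633 g = 36.33 mg
ferric ammonium citrate: 0.223 g × (105 mL / 500 mL) = 0.04683 g = 46.83 mg
EDTA disodium salt: 31.2 mg × (105 mL / 500 mL) = 6.55 mg
sorbitol: 16.1 g × (105 mL / 500 mL) = 3.38 g
lactose: 1.83 g × (105 mL / 500 mL) = 0.3843 g = 384.30 mg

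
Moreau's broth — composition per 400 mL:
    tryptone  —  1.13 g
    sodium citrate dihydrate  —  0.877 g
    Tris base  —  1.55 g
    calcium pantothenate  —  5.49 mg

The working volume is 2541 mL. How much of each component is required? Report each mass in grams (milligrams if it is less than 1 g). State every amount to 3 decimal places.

Scale factor = 2541 mL / 400 mL = 6.3525.
tryptone: 1.13 g × (2541 mL / 400 mL) = 7.178 g
sodium citrate dihydrate: 0.877 g × (2541 mL / 400 mL) = 5.571 g
Tris base: 1.55 g × (2541 mL / 400 mL) = 9.846 g
calcium pantothenate: 5.49 mg × (2541 mL / 400 mL) = 34.875 mg

tryptone 7.178 g; sodium citrate dihydrate 5.571 g; Tris base 9.846 g; calcium pantothenate 34.875 mg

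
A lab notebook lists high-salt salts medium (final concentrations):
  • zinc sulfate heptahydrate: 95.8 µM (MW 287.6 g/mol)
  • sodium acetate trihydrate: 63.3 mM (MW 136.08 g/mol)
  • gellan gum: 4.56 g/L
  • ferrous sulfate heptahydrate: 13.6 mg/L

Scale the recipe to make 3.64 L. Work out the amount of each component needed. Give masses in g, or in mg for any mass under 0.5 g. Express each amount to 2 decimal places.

Working volume: 3.64 L.
zinc sulfate heptahydrate: 95.8 µmol/L × 287.6 g/mol × 3.64 L ÷ 1000 = 100.29 mg
sodium acetate trihydrate: 63.3 mmol/L × 136.08 g/mol × 3.64 L ÷ 1000 = 31.35 g
gellan gum: 4.56 g/L × 3.64 L = 16.60 g
ferrous sulfate heptahydrate: 13.6 mg/L × 3.64 L = 49.50 mg

zinc sulfate heptahydrate 100.29 mg; sodium acetate trihydrate 31.35 g; gellan gum 16.60 g; ferrous sulfate heptahydrate 49.50 mg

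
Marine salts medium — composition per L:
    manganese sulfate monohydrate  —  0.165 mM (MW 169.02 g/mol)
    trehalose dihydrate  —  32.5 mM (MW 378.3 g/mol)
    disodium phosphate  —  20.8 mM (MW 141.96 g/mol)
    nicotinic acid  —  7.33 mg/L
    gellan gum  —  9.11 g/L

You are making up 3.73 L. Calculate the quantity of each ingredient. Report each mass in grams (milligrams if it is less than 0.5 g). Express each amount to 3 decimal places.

manganese sulfate monohydrate 104.023 mg; trehalose dihydrate 45.859 g; disodium phosphate 11.014 g; nicotinic acid 27.341 mg; gellan gum 33.980 g

Working volume: 3.73 L.
manganese sulfate monohydrate: 0.165 mmol/L × 169.02 mg/mmol × 3.73 L = 104.023 mg
trehalose dihydrate: 32.5 mmol/L × 378.3 g/mol × 3.73 L ÷ 1000 = 45.859 g
disodium phosphate: 20.8 mmol/L × 141.96 g/mol × 3.73 L ÷ 1000 = 11.014 g
nicotinic acid: 7.33 mg/L × 3.73 L = 27.341 mg
gellan gum: 9.11 g/L × 3.73 L = 33.980 g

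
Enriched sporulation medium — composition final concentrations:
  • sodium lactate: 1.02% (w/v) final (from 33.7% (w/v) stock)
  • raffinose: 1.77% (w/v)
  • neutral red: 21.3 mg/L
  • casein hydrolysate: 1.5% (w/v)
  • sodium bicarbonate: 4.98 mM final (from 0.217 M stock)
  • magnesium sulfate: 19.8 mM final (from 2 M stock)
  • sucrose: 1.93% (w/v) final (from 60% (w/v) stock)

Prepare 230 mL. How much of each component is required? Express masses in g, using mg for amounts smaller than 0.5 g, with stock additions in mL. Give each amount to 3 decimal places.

Working volume: 230 mL = 0.23 L.
sodium lactate: V = C2·V2/C1 = 1.02% ÷ 33.7% × 230 mL = 6.961 mL
raffinose: 1.77% w/v = 17.7 g/L → 17.7 × 0.23 L = 4.071 g
neutral red: 21.3 mg/L × 0.23 L = 4.899 mg
casein hydrolysate: 1.5 g per 100 mL × 230 mL ÷ 100 = 3.450 g
sodium bicarbonate: C1V1 = C2V2 → 4.98 mM × 230 mL ÷ 217 mM = 5.278 mL
magnesium sulfate: dilute stock: 19.8 mM × 230 mL ÷ 2000 mM = 2.277 mL
sucrose: V = C2·V2/C1 = 1.93% ÷ 60% × 230 mL = 7.398 mL

sodium lactate 6.961 mL; raffinose 4.071 g; neutral red 4.899 mg; casein hydrolysate 3.450 g; sodium bicarbonate 5.278 mL; magnesium sulfate 2.277 mL; sucrose 7.398 mL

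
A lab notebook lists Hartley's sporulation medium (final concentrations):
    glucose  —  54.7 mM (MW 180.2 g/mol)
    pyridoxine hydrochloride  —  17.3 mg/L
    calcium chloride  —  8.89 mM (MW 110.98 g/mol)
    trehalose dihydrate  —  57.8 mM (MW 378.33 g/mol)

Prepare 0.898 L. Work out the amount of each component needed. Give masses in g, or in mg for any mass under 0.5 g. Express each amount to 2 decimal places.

glucose 8.85 g; pyridoxine hydrochloride 15.54 mg; calcium chloride 0.89 g; trehalose dihydrate 19.64 g

Scale factor relative to 1 L: 0.898.
glucose: 54.7 mmol/L × 180.2 g/mol × 0.898 L ÷ 1000 = 8.85 g
pyridoxine hydrochloride: 17.3 mg/L × 0.898 L = 15.54 mg
calcium chloride: 8.89 mmol/L × 110.98 g/mol × 0.898 L ÷ 1000 = 0.89 g
trehalose dihydrate: 57.8 mmol/L × 378.33 g/mol × 0.898 L ÷ 1000 = 19.64 g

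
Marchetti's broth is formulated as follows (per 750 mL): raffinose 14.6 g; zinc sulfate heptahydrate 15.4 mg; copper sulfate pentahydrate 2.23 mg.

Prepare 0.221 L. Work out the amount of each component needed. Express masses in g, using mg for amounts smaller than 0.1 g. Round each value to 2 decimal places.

raffinose 4.30 g; zinc sulfate heptahydrate 4.54 mg; copper sulfate pentahydrate 0.66 mg

Scale factor = 221 mL / 750 mL = 0.294667.
raffinose: 14.6 g × (221 mL / 750 mL) = 4.30 g
zinc sulfate heptahydrate: 15.4 mg × (221 mL / 750 mL) = 4.54 mg
copper sulfate pentahydrate: 2.23 mg × (221 mL / 750 mL) = 0.66 mg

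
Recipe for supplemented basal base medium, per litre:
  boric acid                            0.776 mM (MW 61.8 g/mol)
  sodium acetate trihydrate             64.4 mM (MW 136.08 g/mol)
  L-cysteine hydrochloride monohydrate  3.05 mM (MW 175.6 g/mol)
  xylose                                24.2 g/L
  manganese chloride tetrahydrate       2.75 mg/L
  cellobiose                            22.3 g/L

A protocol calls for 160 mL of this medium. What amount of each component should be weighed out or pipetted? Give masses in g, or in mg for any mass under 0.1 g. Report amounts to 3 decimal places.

boric acid 7.673 mg; sodium acetate trihydrate 1.402 g; L-cysteine hydrochloride monohydrate 85.693 mg; xylose 3.872 g; manganese chloride tetrahydrate 0.440 mg; cellobiose 3.568 g

Working volume: 160 mL = 0.16 L.
boric acid: 0.776 mmol/L × 61.8 mg/mmol × 0.16 L = 7.673 mg
sodium acetate trihydrate: 64.4 mmol/L × 136.08 g/mol × 0.16 L ÷ 1000 = 1.402 g
L-cysteine hydrochloride monohydrate: 3.05 mmol/L × 175.6 mg/mmol × 0.16 L = 85.693 mg
xylose: 24.2 g/L × 0.16 L = 3.872 g
manganese chloride tetrahydrate: 2.75 mg/L × 0.16 L = 0.440 mg
cellobiose: 22.3 g/L × 0.16 L = 3.568 g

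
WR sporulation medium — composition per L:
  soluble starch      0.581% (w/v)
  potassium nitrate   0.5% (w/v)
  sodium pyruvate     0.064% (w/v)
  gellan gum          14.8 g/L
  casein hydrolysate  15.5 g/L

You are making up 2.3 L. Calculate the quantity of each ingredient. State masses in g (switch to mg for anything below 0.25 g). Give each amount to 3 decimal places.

soluble starch 13.363 g; potassium nitrate 11.500 g; sodium pyruvate 1.472 g; gellan gum 34.040 g; casein hydrolysate 35.650 g

Scale factor relative to 1 L: 2.3.
soluble starch: 0.581% w/v = 5.81 g/L → 5.81 × 2.3 L = 13.363 g
potassium nitrate: 0.5 g per 100 mL × 2300 mL ÷ 100 = 11.500 g
sodium pyruvate: 0.064 g per 100 mL × 2300 mL ÷ 100 = 1.472 g
gellan gum: 14.8 g/L × 2.3 L = 34.040 g
casein hydrolysate: 15.5 g/L × 2.3 L = 35.650 g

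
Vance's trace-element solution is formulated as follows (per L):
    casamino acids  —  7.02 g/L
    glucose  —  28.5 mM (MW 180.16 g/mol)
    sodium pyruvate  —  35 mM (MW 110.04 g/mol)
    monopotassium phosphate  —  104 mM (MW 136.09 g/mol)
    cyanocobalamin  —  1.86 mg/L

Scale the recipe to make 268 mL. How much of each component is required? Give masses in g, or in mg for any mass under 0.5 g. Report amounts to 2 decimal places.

Target volume = 268 mL = 0.268 L.
casamino acids: 7.02 g/L × 0.268 L = 1.88 g
glucose: 28.5 mmol/L × 180.16 g/mol × 0.268 L ÷ 1000 = 1.38 g
sodium pyruvate: 35 mmol/L × 110.04 g/mol × 0.268 L ÷ 1000 = 1.03 g
monopotassium phosphate: 104 mmol/L × 136.09 g/mol × 0.268 L ÷ 1000 = 3.79 g
cyanocobalamin: 1.86 mg/L × 0.268 L = 0.50 mg

casamino acids 1.88 g; glucose 1.38 g; sodium pyruvate 1.03 g; monopotassium phosphate 3.79 g; cyanocobalamin 0.50 mg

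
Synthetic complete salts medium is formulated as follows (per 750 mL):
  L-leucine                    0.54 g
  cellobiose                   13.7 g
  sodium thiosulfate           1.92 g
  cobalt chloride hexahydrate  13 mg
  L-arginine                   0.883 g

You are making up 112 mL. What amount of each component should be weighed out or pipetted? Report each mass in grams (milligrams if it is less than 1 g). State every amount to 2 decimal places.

Scale factor = 112 mL / 750 mL = 0.149333.
L-leucine: 0.54 g × (112 mL / 750 mL) = 0.08064 g = 80.64 mg
cellobiose: 13.7 g × (112 mL / 750 mL) = 2.05 g
sodium thiosulfate: 1.92 g × (112 mL / 750 mL) = 0.28672 g = 286.72 mg
cobalt chloride hexahydrate: 13 mg × (112 mL / 750 mL) = 1.94 mg
L-arginine: 0.883 g × (112 mL / 750 mL) = 0.131861 g = 131.86 mg

L-leucine 80.64 mg; cellobiose 2.05 g; sodium thiosulfate 286.72 mg; cobalt chloride hexahydrate 1.94 mg; L-arginine 131.86 mg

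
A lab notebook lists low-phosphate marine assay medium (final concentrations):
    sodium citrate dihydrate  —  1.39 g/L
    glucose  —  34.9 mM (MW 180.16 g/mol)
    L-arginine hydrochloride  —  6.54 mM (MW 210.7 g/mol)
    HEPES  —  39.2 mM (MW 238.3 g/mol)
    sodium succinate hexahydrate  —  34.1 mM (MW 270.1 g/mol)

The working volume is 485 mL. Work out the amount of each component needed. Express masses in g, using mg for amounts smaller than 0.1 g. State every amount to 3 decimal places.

sodium citrate dihydrate 0.674 g; glucose 3.049 g; L-arginine hydrochloride 0.668 g; HEPES 4.531 g; sodium succinate hexahydrate 4.467 g

Working volume: 485 mL = 0.485 L.
sodium citrate dihydrate: 1.39 g/L × 0.485 L = 0.674 g
glucose: 34.9 mmol/L × 180.16 g/mol × 0.485 L ÷ 1000 = 3.049 g
L-arginine hydrochloride: 6.54 mmol/L × 210.7 g/mol × 0.485 L ÷ 1000 = 0.668 g
HEPES: 39.2 mmol/L × 238.3 g/mol × 0.485 L ÷ 1000 = 4.531 g
sodium succinate hexahydrate: 34.1 mmol/L × 270.1 g/mol × 0.485 L ÷ 1000 = 4.467 g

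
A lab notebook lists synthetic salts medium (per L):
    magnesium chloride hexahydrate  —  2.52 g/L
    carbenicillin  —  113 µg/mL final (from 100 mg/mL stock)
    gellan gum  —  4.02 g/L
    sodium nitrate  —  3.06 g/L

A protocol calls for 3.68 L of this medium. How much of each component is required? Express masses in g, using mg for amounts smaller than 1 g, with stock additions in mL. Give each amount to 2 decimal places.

Scale factor relative to 1 L: 3.68.
magnesium chloride hexahydrate: 2.52 g/L × 3.68 L = 9.27 g
carbenicillin: dilute stock: 113 µg/mL × 3680 mL ÷ 100000 µg/mL = 4.16 mL
gellan gum: 4.02 g/L × 3.68 L = 14.79 g
sodium nitrate: 3.06 g/L × 3.68 L = 11.26 g

magnesium chloride hexahydrate 9.27 g; carbenicillin 4.16 mL; gellan gum 14.79 g; sodium nitrate 11.26 g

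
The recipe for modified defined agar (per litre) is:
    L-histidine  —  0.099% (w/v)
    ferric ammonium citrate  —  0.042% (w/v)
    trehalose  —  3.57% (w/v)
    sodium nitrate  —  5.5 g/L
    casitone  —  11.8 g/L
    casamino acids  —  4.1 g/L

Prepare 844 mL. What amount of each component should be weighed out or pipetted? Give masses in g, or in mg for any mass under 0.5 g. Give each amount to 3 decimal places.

Working volume: 844 mL = 0.844 L.
L-histidine: 0.099 g per 100 mL × 844 mL ÷ 100 = 0.836 g
ferric ammonium citrate: 0.042 g per 100 mL × 844 mL ÷ 100 = 0.35448 g = 354.480 mg
trehalose: 3.57 g per 100 mL × 844 mL ÷ 100 = 30.131 g
sodium nitrate: 5.5 g/L × 0.844 L = 4.642 g
casitone: 11.8 g/L × 0.844 L = 9.959 g
casamino acids: 4.1 g/L × 0.844 L = 3.460 g

L-histidine 0.836 g; ferric ammonium citrate 354.480 mg; trehalose 30.131 g; sodium nitrate 4.642 g; casitone 9.959 g; casamino acids 3.460 g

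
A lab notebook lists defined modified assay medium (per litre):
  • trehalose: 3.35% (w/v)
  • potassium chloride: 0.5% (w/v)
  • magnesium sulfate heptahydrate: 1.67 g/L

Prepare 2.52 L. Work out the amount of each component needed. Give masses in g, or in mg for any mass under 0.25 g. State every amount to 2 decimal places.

trehalose 84.42 g; potassium chloride 12.60 g; magnesium sulfate heptahydrate 4.21 g

Working volume: 2.52 L.
trehalose: 3.35 g per 100 mL × 2520 mL ÷ 100 = 84.42 g
potassium chloride: 0.5 g per 100 mL × 2520 mL ÷ 100 = 12.60 g
magnesium sulfate heptahydrate: 1.67 g/L × 2.52 L = 4.21 g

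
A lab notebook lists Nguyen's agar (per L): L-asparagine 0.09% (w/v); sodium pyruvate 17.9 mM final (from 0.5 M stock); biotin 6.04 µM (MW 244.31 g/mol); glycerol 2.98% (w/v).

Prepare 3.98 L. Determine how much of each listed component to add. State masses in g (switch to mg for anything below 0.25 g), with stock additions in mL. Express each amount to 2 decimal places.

L-asparagine 3.58 g; sodium pyruvate 142.48 mL; biotin 5.87 mg; glycerol 118.60 g

Scale factor relative to 1 L: 3.98.
L-asparagine: 0.09 g per 100 mL × 3980 mL ÷ 100 = 3.58 g
sodium pyruvate: C1V1 = C2V2 → 17.9 mM × 3980 mL ÷ 500 mM = 142.48 mL
biotin: 6.04 µmol/L × 244.31 g/mol × 3.98 L ÷ 1000 = 5.87 mg
glycerol: 2.98 g per 100 mL × 3980 mL ÷ 100 = 118.60 g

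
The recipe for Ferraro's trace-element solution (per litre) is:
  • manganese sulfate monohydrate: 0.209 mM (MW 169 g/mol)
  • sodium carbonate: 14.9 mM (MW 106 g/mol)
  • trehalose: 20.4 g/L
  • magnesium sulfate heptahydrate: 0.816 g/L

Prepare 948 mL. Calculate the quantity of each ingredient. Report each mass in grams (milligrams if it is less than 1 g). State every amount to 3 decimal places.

Working volume: 948 mL = 0.948 L.
manganese sulfate monohydrate: 0.209 mmol/L × 169 mg/mmol × 0.948 L = 33.484 mg
sodium carbonate: 14.9 mmol/L × 106 g/mol × 0.948 L ÷ 1000 = 1.497 g
trehalose: 20.4 g/L × 0.948 L = 19.339 g
magnesium sulfate heptahydrate: 0.816 g/L × 0.948 L = 0.773568 g = 773.568 mg

manganese sulfate monohydrate 33.484 mg; sodium carbonate 1.497 g; trehalose 19.339 g; magnesium sulfate heptahydrate 773.568 mg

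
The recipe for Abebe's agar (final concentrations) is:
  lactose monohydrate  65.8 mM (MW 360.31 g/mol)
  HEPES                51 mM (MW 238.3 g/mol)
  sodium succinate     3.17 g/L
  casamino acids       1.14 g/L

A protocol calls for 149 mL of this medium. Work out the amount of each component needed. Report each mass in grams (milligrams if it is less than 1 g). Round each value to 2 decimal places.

lactose monohydrate 3.53 g; HEPES 1.81 g; sodium succinate 472.33 mg; casamino acids 169.86 mg

Working volume: 149 mL = 0.149 L.
lactose monohydrate: 65.8 mmol/L × 360.31 g/mol × 0.149 L ÷ 1000 = 3.53 g
HEPES: 51 mmol/L × 238.3 g/mol × 0.149 L ÷ 1000 = 1.81 g
sodium succinate: 3.17 g/L × 0.149 L = 0.47233 g = 472.33 mg
casamino acids: 1.14 g/L × 0.149 L = 0.16986 g = 169.86 mg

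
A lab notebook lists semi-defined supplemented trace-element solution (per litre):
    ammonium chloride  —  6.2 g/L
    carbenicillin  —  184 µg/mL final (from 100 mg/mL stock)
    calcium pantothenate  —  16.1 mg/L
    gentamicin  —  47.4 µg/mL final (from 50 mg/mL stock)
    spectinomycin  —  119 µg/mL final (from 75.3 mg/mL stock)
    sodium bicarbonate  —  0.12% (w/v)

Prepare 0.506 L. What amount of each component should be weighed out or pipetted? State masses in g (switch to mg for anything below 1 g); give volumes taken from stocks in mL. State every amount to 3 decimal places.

ammonium chloride 3.137 g; carbenicillin 0.931 mL; calcium pantothenate 8.147 mg; gentamicin 0.480 mL; spectinomycin 0.800 mL; sodium bicarbonate 607.200 mg

Working volume: 0.506 L.
ammonium chloride: 6.2 g/L × 0.506 L = 3.137 g
carbenicillin: C1V1 = C2V2 → 184 µg/mL × 506 mL ÷ 100000 µg/mL = 0.931 mL
calcium pantothenate: 16.1 mg/L × 0.506 L = 8.147 mg
gentamicin: C1V1 = C2V2 → 47.4 µg/mL × 506 mL ÷ 50000 µg/mL = 0.480 mL
spectinomycin: dilute stock: 119 µg/mL × 506 mL ÷ 75300 µg/mL = 0.800 mL
sodium bicarbonate: 0.12 g per 100 mL × 506 mL ÷ 100 = 0.6072 g = 607.200 mg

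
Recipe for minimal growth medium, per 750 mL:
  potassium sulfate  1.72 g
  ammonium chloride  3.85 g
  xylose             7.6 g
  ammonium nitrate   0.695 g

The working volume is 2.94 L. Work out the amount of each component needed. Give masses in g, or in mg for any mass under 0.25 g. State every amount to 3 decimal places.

potassium sulfate 6.742 g; ammonium chloride 15.092 g; xylose 29.792 g; ammonium nitrate 2.724 g

Ratio of target to recipe volume: 2940 / 750 = 3.92.
potassium sulfate: 1.72 g × (2940 mL / 750 mL) = 6.742 g
ammonium chloride: 3.85 g × (2940 mL / 750 mL) = 15.092 g
xylose: 7.6 g × (2940 mL / 750 mL) = 29.792 g
ammonium nitrate: 0.695 g × (2940 mL / 750 mL) = 2.724 g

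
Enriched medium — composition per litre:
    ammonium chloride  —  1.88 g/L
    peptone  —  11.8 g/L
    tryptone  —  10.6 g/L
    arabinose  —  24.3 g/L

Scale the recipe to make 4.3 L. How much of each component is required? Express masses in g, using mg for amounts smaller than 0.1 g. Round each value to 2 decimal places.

Working volume: 4.3 L.
ammonium chloride: 1.88 g/L × 4.3 L = 8.08 g
peptone: 11.8 g/L × 4.3 L = 50.74 g
tryptone: 10.6 g/L × 4.3 L = 45.58 g
arabinose: 24.3 g/L × 4.3 L = 104.49 g

ammonium chloride 8.08 g; peptone 50.74 g; tryptone 45.58 g; arabinose 104.49 g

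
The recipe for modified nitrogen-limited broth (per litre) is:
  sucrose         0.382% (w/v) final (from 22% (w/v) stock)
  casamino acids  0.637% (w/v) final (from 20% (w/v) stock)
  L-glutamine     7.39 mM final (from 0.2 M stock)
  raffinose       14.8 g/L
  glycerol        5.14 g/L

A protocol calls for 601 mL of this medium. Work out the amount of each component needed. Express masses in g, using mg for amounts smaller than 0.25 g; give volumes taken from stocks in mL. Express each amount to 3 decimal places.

sucrose 10.436 mL; casamino acids 19.142 mL; L-glutamine 22.207 mL; raffinose 8.895 g; glycerol 3.089 g

Target volume = 601 mL = 0.601 L.
sucrose: dilute stock: 0.382% ÷ 22% × 601 mL = 10.436 mL
casamino acids: C1V1 = C2V2 → 0.637% ÷ 20% × 601 mL = 19.142 mL
L-glutamine: V = C2·V2/C1 = 7.39 mM × 601 mL ÷ 200 mM = 22.207 mL
raffinose: 14.8 g/L × 0.601 L = 8.895 g
glycerol: 5.14 g/L × 0.601 L = 3.089 g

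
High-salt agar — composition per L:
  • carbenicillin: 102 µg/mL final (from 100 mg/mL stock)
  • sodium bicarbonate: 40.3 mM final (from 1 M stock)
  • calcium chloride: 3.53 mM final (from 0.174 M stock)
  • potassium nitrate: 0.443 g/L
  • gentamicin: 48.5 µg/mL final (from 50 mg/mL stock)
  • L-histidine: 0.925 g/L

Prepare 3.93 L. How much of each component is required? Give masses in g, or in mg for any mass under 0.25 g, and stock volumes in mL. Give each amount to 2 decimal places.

Working volume: 3.93 L.
carbenicillin: dilute stock: 102 µg/mL × 3930 mL ÷ 100000 µg/mL = 4.01 mL
sodium bicarbonate: C1V1 = C2V2 → 40.3 mM × 3930 mL ÷ 1000 mM = 158.38 mL
calcium chloride: dilute stock: 3.53 mM × 3930 mL ÷ 174 mM = 79.73 mL
potassium nitrate: 0.443 g/L × 3.93 L = 1.74 g
gentamicin: dilute stock: 48.5 µg/mL × 3930 mL ÷ 50000 µg/mL = 3.81 mL
L-histidine: 0.925 g/L × 3.93 L = 3.64 g

carbenicillin 4.01 mL; sodium bicarbonate 158.38 mL; calcium chloride 79.73 mL; potassium nitrate 1.74 g; gentamicin 3.81 mL; L-histidine 3.64 g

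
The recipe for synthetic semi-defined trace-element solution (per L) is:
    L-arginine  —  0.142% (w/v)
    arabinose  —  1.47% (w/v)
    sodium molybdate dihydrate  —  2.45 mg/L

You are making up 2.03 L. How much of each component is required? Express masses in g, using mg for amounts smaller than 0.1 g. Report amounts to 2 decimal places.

L-arginine 2.88 g; arabinose 29.84 g; sodium molybdate dihydrate 4.97 mg

Working volume: 2.03 L.
L-arginine: 0.142 g per 100 mL × 2030 mL ÷ 100 = 2.88 g
arabinose: 1.47 g per 100 mL × 2030 mL ÷ 100 = 29.84 g
sodium molybdate dihydrate: 2.45 mg/L × 2.03 L = 4.97 mg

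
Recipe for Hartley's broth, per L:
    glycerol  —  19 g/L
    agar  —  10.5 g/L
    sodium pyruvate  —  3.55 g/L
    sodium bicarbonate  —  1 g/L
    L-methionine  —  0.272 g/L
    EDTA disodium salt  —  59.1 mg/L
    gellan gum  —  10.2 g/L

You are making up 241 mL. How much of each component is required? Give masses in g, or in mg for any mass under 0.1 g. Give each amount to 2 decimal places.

Target volume = 241 mL = 0.241 L.
glycerol: 19 g/L × 0.241 L = 4.58 g
agar: 10.5 g/L × 0.241 L = 2.53 g
sodium pyruvate: 3.55 g/L × 0.241 L = 0.86 g
sodium bicarbonate: 1 g/L × 0.241 L = 0.24 g
L-methionine: 0.272 g/L × 0.241 L = 0.065552 g = 65.55 mg
EDTA disodium salt: 59.1 mg/L × 0.241 L = 14.24 mg
gellan gum: 10.2 g/L × 0.241 L = 2.46 g

glycerol 4.58 g; agar 2.53 g; sodium pyruvate 0.86 g; sodium bicarbonate 0.24 g; L-methionine 65.55 mg; EDTA disodium salt 14.24 mg; gellan gum 2.46 g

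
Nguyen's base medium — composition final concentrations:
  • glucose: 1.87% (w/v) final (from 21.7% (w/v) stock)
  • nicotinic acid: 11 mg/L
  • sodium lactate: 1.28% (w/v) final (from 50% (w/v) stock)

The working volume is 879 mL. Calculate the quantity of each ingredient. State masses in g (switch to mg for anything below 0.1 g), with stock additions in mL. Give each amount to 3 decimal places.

Scale factor relative to 1 L: 0.879.
glucose: C1V1 = C2V2 → 1.87% ÷ 21.7% × 879 mL = 75.748 mL
nicotinic acid: 11 mg/L × 0.879 L = 9.669 mg
sodium lactate: V = C2·V2/C1 = 1.28% ÷ 50% × 879 mL = 22.502 mL

glucose 75.748 mL; nicotinic acid 9.669 mg; sodium lactate 22.502 mL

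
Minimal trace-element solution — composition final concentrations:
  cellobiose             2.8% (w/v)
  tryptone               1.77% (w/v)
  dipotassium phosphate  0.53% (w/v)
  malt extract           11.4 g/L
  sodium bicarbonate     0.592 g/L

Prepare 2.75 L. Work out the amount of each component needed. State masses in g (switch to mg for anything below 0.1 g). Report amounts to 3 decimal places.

cellobiose 77.000 g; tryptone 48.675 g; dipotassium phosphate 14.575 g; malt extract 31.350 g; sodium bicarbonate 1.628 g

Scale factor relative to 1 L: 2.75.
cellobiose: 2.8 g per 100 mL × 2750 mL ÷ 100 = 77.000 g
tryptone: 1.77% w/v = 17.7 g/L → 17.7 × 2.75 L = 48.675 g
dipotassium phosphate: 0.53 g per 100 mL × 2750 mL ÷ 100 = 14.575 g
malt extract: 11.4 g/L × 2.75 L = 31.350 g
sodium bicarbonate: 0.592 g/L × 2.75 L = 1.628 g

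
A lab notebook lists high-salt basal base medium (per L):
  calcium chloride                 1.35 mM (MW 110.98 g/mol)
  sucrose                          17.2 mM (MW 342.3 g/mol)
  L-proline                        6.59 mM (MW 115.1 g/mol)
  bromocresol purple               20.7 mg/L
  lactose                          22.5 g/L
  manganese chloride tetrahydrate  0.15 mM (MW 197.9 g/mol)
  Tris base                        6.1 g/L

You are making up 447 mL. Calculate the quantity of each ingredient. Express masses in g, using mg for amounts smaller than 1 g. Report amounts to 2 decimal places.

calcium chloride 66.97 mg; sucrose 2.63 g; L-proline 339.05 mg; bromocresol purple 9.25 mg; lactose 10.06 g; manganese chloride tetrahydrate 13.27 mg; Tris base 2.73 g

Target volume = 447 mL = 0.447 L.
calcium chloride: 1.35 mmol/L × 110.98 mg/mmol × 0.447 L = 66.97 mg
sucrose: 17.2 mmol/L × 342.3 g/mol × 0.447 L ÷ 1000 = 2.63 g
L-proline: 6.59 mmol/L × 115.1 mg/mmol × 0.447 L = 339.05 mg
bromocresol purple: 20.7 mg/L × 0.447 L = 9.25 mg
lactose: 22.5 g/L × 0.447 L = 10.06 g
manganese chloride tetrahydrate: 0.15 mmol/L × 197.9 mg/mmol × 0.447 L = 13.27 mg
Tris base: 6.1 g/L × 0.447 L = 2.73 g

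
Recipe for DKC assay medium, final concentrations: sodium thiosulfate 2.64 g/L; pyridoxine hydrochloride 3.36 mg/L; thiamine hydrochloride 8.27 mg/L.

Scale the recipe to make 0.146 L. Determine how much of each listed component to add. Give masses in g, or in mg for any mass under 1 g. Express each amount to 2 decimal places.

Working volume: 0.146 L.
sodium thiosulfate: 2.64 g/L × 0.146 L = 0.38544 g = 385.44 mg
pyridoxine hydrochloride: 3.36 mg/L × 0.146 L = 0.49 mg
thiamine hydrochloride: 8.27 mg/L × 0.146 L = 1.21 mg

sodium thiosulfate 385.44 mg; pyridoxine hydrochloride 0.49 mg; thiamine hydrochloride 1.21 mg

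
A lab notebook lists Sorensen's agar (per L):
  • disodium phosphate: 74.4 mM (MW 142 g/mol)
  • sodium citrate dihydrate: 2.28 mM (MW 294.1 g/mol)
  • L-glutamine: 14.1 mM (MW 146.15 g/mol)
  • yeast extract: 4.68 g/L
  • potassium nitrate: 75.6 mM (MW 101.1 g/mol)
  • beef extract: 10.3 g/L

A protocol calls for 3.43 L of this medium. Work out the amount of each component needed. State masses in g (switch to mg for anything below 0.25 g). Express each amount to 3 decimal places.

disodium phosphate 36.237 g; sodium citrate dihydrate 2.300 g; L-glutamine 7.068 g; yeast extract 16.052 g; potassium nitrate 26.216 g; beef extract 35.329 g

Working volume: 3.43 L.
disodium phosphate: 74.4 mmol/L × 142 g/mol × 3.43 L ÷ 1000 = 36.237 g
sodium citrate dihydrate: 2.28 mmol/L × 294.1 g/mol × 3.43 L ÷ 1000 = 2.300 g
L-glutamine: 14.1 mmol/L × 146.15 g/mol × 3.43 L ÷ 1000 = 7.068 g
yeast extract: 4.68 g/L × 3.43 L = 16.052 g
potassium nitrate: 75.6 mmol/L × 101.1 g/mol × 3.43 L ÷ 1000 = 26.216 g
beef extract: 10.3 g/L × 3.43 L = 35.329 g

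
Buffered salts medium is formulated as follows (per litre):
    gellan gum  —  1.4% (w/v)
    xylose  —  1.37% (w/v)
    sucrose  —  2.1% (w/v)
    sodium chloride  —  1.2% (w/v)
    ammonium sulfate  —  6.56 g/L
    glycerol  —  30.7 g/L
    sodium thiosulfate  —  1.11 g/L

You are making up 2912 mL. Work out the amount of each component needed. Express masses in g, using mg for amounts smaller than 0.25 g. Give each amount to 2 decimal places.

Target volume = 2912 mL = 2.912 L.
gellan gum: 1.4 g per 100 mL × 2912 mL ÷ 100 = 40.77 g
xylose: 1.37 g per 100 mL × 2912 mL ÷ 100 = 39.89 g
sucrose: 2.1% w/v = 21 g/L → 21 × 2.912 L = 61.15 g
sodium chloride: 1.2 g per 100 mL × 2912 mL ÷ 100 = 34.94 g
ammonium sulfate: 6.56 g/L × 2.912 L = 19.10 g
glycerol: 30.7 g/L × 2.912 L = 89.40 g
sodium thiosulfate: 1.11 g/L × 2.912 L = 3.23 g

gellan gum 40.77 g; xylose 39.89 g; sucrose 61.15 g; sodium chloride 34.94 g; ammonium sulfate 19.10 g; glycerol 89.40 g; sodium thiosulfate 3.23 g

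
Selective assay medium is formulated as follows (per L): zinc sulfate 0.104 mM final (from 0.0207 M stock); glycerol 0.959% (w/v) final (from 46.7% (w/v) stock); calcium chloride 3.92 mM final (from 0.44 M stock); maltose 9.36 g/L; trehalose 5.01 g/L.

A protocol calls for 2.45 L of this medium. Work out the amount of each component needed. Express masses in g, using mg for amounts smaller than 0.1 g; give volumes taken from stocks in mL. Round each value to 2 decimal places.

zinc sulfate 12.31 mL; glycerol 50.31 mL; calcium chloride 21.83 mL; maltose 22.93 g; trehalose 12.27 g

Scale factor relative to 1 L: 2.45.
zinc sulfate: dilute stock: 0.104 mM × 2450 mL ÷ 20.7 mM = 12.31 mL
glycerol: C1V1 = C2V2 → 0.959% ÷ 46.7% × 2450 mL = 50.31 mL
calcium chloride: dilute stock: 3.92 mM × 2450 mL ÷ 440 mM = 21.83 mL
maltose: 9.36 g/L × 2.45 L = 22.93 g
trehalose: 5.01 g/L × 2.45 L = 12.27 g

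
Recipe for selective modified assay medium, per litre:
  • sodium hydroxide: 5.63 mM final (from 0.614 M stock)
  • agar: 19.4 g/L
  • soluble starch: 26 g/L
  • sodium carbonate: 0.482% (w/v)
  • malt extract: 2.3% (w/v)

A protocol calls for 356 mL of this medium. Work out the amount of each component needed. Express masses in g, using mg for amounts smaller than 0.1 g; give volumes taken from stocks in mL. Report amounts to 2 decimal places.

Target volume = 356 mL = 0.356 L.
sodium hydroxide: V = C2·V2/C1 = 5.63 mM × 356 mL ÷ 614 mM = 3.26 mL
agar: 19.4 g/L × 0.356 L = 6.91 g
soluble starch: 26 g/L × 0.356 L = 9.26 g
sodium carbonate: 0.482 g per 100 mL × 356 mL ÷ 100 = 1.72 g
malt extract: 2.3 g per 100 mL × 356 mL ÷ 100 = 8.19 g

sodium hydroxide 3.26 mL; agar 6.91 g; soluble starch 9.26 g; sodium carbonate 1.72 g; malt extract 8.19 g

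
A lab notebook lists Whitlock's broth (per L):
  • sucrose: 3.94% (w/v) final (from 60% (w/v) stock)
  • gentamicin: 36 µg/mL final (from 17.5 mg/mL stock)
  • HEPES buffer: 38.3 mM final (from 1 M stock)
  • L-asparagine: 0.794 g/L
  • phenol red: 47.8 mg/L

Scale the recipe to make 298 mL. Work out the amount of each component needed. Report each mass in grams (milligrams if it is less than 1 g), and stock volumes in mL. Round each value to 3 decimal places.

sucrose 19.569 mL; gentamicin 0.613 mL; HEPES buffer 11.413 mL; L-asparagine 236.612 mg; phenol red 14.244 mg

Working volume: 298 mL = 0.298 L.
sucrose: C1V1 = C2V2 → 3.94% ÷ 60% × 298 mL = 19.569 mL
gentamicin: dilute stock: 36 µg/mL × 298 mL ÷ 17500 µg/mL = 0.613 mL
HEPES buffer: dilute stock: 38.3 mM × 298 mL ÷ 1000 mM = 11.413 mL
L-asparagine: 0.794 g/L × 0.298 L = 0.236612 g = 236.612 mg
phenol red: 47.8 mg/L × 0.298 L = 14.244 mg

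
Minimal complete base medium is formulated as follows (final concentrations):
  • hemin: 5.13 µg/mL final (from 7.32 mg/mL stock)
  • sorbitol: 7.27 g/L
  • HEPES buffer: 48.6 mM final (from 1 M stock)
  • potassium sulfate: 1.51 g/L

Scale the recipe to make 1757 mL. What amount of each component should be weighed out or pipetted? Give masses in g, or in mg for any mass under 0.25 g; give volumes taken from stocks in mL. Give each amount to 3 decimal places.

Target volume = 1757 mL = 1.757 L.
hemin: V = C2·V2/C1 = 5.13 µg/mL × 1757 mL ÷ 7320 µg/mL = 1.231 mL
sorbitol: 7.27 g/L × 1.757 L = 12.773 g
HEPES buffer: V = C2·V2/C1 = 48.6 mM × 1757 mL ÷ 1000 mM = 85.390 mL
potassium sulfate: 1.51 g/L × 1.757 L = 2.653 g

hemin 1.231 mL; sorbitol 12.773 g; HEPES buffer 85.390 mL; potassium sulfate 2.653 g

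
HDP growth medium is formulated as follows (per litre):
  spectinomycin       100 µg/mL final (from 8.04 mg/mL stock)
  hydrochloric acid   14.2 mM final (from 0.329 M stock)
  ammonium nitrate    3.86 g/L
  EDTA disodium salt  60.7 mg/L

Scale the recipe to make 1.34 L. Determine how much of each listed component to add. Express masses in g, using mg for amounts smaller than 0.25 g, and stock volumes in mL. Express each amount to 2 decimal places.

Working volume: 1.34 L.
spectinomycin: C1V1 = C2V2 → 100 µg/mL × 1340 mL ÷ 8040 µg/mL = 16.67 mL
hydrochloric acid: C1V1 = C2V2 → 14.2 mM × 1340 mL ÷ 329 mM = 57.84 mL
ammonium nitrate: 3.86 g/L × 1.34 L = 5.17 g
EDTA disodium salt: 60.7 mg/L × 1.34 L = 81.34 mg

spectinomycin 16.67 mL; hydrochloric acid 57.84 mL; ammonium nitrate 5.17 g; EDTA disodium salt 81.34 mg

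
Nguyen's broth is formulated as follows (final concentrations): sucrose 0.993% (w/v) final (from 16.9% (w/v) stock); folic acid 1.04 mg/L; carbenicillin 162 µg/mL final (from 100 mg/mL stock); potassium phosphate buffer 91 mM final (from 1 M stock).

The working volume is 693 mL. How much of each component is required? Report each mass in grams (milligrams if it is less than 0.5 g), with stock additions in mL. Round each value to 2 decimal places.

sucrose 40.72 mL; folic acid 0.72 mg; carbenicillin 1.12 mL; potassium phosphate buffer 63.06 mL

Target volume = 693 mL = 0.693 L.
sucrose: V = C2·V2/C1 = 0.993% ÷ 16.9% × 693 mL = 40.72 mL
folic acid: 1.04 mg/L × 0.693 L = 0.72 mg
carbenicillin: C1V1 = C2V2 → 162 µg/mL × 693 mL ÷ 100000 µg/mL = 1.12 mL
potassium phosphate buffer: C1V1 = C2V2 → 91 mM × 693 mL ÷ 1000 mM = 63.06 mL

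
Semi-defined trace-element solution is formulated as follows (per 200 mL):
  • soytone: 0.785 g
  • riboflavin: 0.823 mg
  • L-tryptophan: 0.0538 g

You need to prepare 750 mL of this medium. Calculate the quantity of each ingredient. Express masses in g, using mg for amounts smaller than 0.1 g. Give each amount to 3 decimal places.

soytone 2.944 g; riboflavin 3.086 mg; L-tryptophan 0.202 g

Scale factor = 750 mL / 200 mL = 3.75.
soytone: 0.785 g × (750 mL / 200 mL) = 2.944 g
riboflavin: 0.823 mg × (750 mL / 200 mL) = 3.086 mg
L-tryptophan: 0.0538 g × (750 mL / 200 mL) = 0.202 g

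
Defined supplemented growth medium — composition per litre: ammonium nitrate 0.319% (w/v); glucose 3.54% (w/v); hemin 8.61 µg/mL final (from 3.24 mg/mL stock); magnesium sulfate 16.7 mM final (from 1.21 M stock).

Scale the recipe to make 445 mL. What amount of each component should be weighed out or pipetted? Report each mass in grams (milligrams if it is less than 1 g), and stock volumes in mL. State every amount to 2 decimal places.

ammonium nitrate 1.42 g; glucose 15.75 g; hemin 1.18 mL; magnesium sulfate 6.14 mL

Working volume: 445 mL = 0.445 L.
ammonium nitrate: 0.319% w/v = 3.19 g/L → 3.19 × 0.445 L = 1.42 g
glucose: 3.54% w/v = 35.4 g/L → 35.4 × 0.445 L = 15.75 g
hemin: V = C2·V2/C1 = 8.61 µg/mL × 445 mL ÷ 3240 µg/mL = 1.18 mL
magnesium sulfate: V = C2·V2/C1 = 16.7 mM × 445 mL ÷ 1210 mM = 6.14 mL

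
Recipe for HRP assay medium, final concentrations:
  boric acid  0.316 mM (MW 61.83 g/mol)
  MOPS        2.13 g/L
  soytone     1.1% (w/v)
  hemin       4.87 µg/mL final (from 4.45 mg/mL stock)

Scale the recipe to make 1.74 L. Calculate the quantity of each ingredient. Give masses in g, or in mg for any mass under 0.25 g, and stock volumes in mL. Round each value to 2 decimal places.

Working volume: 1.74 L.
boric acid: 0.316 mmol/L × 61.83 mg/mmol × 1.74 L = 34.00 mg
MOPS: 2.13 g/L × 1.74 L = 3.71 g
soytone: 1.1 g per 100 mL × 1740 mL ÷ 100 = 19.14 g
hemin: C1V1 = C2V2 → 4.87 µg/mL × 1740 mL ÷ 4450 µg/mL = 1.90 mL

boric acid 34.00 mg; MOPS 3.71 g; soytone 19.14 g; hemin 1.90 mL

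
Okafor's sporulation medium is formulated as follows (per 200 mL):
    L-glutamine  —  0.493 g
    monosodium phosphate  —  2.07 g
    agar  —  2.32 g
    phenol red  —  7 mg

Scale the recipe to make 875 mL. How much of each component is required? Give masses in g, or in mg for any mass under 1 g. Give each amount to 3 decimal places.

L-glutamine 2.157 g; monosodium phosphate 9.056 g; agar 10.150 g; phenol red 30.625 mg

Scale factor = 875 mL / 200 mL = 4.375.
L-glutamine: 0.493 g × (875 mL / 200 mL) = 2.157 g
monosodium phosphate: 2.07 g × (875 mL / 200 mL) = 9.056 g
agar: 2.32 g × (875 mL / 200 mL) = 10.150 g
phenol red: 7 mg × (875 mL / 200 mL) = 30.625 mg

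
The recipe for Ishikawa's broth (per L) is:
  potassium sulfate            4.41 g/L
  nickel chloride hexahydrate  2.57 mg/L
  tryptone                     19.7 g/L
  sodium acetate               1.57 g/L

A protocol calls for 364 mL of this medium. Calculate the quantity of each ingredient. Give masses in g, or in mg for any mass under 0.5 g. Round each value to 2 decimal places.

Working volume: 364 mL = 0.364 L.
potassium sulfate: 4.41 g/L × 0.364 L = 1.61 g
nickel chloride hexahydrate: 2.57 mg/L × 0.364 L = 0.94 mg
tryptone: 19.7 g/L × 0.364 L = 7.17 g
sodium acetate: 1.57 g/L × 0.364 L = 0.57 g

potassium sulfate 1.61 g; nickel chloride hexahydrate 0.94 mg; tryptone 7.17 g; sodium acetate 0.57 g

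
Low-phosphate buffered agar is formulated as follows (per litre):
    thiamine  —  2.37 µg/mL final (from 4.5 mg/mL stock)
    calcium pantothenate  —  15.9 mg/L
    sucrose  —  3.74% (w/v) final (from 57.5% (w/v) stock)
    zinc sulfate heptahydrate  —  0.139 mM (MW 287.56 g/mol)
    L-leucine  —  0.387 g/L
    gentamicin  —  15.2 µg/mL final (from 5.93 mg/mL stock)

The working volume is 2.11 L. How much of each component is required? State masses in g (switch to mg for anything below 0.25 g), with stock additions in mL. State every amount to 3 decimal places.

Working volume: 2.11 L.
thiamine: dilute stock: 2.37 µg/mL × 2110 mL ÷ 4500 µg/mL = 1.111 mL
calcium pantothenate: 15.9 mg/L × 2.11 L = 33.549 mg
sucrose: C1V1 = C2V2 → 3.74% ÷ 57.5% × 2110 mL = 137.242 mL
zinc sulfate heptahydrate: 0.139 mmol/L × 287.56 mg/mmol × 2.11 L = 84.338 mg
L-leucine: 0.387 g/L × 2.11 L = 0.817 g
gentamicin: dilute stock: 15.2 µg/mL × 2110 mL ÷ 5930 µg/mL = 5.408 mL

thiamine 1.111 mL; calcium pantothenate 33.549 mg; sucrose 137.242 mL; zinc sulfate heptahydrate 84.338 mg; L-leucine 0.817 g; gentamicin 5.408 mL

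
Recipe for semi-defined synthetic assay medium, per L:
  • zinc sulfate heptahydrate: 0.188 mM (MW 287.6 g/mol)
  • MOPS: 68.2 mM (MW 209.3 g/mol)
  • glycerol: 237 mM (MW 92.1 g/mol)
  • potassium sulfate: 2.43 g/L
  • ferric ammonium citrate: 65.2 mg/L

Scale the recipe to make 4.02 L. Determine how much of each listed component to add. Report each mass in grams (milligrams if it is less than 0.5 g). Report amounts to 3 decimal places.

Working volume: 4.02 L.
zinc sulfate heptahydrate: 0.188 mmol/L × 287.6 mg/mmol × 4.02 L = 217.357 mg
MOPS: 68.2 mmol/L × 209.3 g/mol × 4.02 L ÷ 1000 = 57.383 g
glycerol: 237 mmol/L × 92.1 g/mol × 4.02 L ÷ 1000 = 87.747 g
potassium sulfate: 2.43 g/L × 4.02 L = 9.769 g
ferric ammonium citrate: 65.2 mg/L × 4.02 L = 262.104 mg

zinc sulfate heptahydrate 217.357 mg; MOPS 57.383 g; glycerol 87.747 g; potassium sulfate 9.769 g; ferric ammonium citrate 262.104 mg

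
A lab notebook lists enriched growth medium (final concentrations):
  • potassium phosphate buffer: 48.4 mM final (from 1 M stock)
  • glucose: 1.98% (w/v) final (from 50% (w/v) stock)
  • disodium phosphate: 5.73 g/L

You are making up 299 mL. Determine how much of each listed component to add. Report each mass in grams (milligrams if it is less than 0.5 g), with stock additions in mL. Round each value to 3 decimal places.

Working volume: 299 mL = 0.299 L.
potassium phosphate buffer: C1V1 = C2V2 → 48.4 mM × 299 mL ÷ 1000 mM = 14.472 mL
glucose: dilute stock: 1.98% ÷ 50% × 299 mL = 11.840 mL
disodium phosphate: 5.73 g/L × 0.299 L = 1.713 g

potassium phosphate buffer 14.472 mL; glucose 11.840 mL; disodium phosphate 1.713 g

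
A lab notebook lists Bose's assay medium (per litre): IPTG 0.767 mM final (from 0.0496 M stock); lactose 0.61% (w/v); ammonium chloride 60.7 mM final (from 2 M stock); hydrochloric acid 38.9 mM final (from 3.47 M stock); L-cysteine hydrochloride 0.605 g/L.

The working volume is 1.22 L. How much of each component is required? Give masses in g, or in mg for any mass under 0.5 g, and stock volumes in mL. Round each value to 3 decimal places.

Scale factor relative to 1 L: 1.22.
IPTG: dilute stock: 0.767 mM × 1220 mL ÷ 49.6 mM = 18.866 mL
lactose: 0.61 g per 100 mL × 1220 mL ÷ 100 = 7.442 g
ammonium chloride: C1V1 = C2V2 → 60.7 mM × 1220 mL ÷ 2000 mM = 37.027 mL
hydrochloric acid: V = C2·V2/C1 = 38.9 mM × 1220 mL ÷ 3470 mM = 13.677 mL
L-cysteine hydrochloride: 0.605 g/L × 1.22 L = 0.738 g

IPTG 18.866 mL; lactose 7.442 g; ammonium chloride 37.027 mL; hydrochloric acid 13.677 mL; L-cysteine hydrochloride 0.738 g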